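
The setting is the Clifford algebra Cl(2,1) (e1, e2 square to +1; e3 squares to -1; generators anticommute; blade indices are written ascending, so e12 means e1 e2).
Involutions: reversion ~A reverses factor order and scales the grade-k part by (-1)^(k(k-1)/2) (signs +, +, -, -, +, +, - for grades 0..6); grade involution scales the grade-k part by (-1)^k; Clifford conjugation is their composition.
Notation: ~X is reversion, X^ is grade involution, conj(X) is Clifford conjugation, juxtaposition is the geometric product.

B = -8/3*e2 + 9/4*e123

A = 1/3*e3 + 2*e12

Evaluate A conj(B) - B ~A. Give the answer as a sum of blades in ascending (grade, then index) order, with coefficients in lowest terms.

first term: 16/3*e1 - 9/2*e3 - 3/4*e12 - 8/9*e23
second term: -16/3*e1 + 9/2*e3 - 3/4*e12 - 8/9*e23
Answer: 32/3*e1 - 9*e3


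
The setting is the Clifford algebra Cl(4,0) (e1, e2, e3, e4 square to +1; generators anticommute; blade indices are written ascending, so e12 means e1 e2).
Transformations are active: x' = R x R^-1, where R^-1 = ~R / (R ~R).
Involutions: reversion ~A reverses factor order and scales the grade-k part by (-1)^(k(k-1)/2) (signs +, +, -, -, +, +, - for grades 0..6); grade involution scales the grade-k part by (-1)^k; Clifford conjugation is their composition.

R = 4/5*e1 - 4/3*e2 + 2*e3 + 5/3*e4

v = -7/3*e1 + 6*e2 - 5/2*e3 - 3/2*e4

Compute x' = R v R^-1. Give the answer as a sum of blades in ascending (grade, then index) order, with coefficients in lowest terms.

~R = 4/5*e1 - 4/3*e2 + 2*e3 + 5/3*e4, and R ~R = 2069/225, so R^-1 = ~R / (2069/225).
R v = -521/30 + 76/45*e12 + 8/3*e13 + 121/45*e14 - 26/3*e23 - 8*e24 + 7/6*e34
Answer: -4273/6207*e1 - 1994/2069*e2 - 20915/4138*e3 - 19843/4138*e4


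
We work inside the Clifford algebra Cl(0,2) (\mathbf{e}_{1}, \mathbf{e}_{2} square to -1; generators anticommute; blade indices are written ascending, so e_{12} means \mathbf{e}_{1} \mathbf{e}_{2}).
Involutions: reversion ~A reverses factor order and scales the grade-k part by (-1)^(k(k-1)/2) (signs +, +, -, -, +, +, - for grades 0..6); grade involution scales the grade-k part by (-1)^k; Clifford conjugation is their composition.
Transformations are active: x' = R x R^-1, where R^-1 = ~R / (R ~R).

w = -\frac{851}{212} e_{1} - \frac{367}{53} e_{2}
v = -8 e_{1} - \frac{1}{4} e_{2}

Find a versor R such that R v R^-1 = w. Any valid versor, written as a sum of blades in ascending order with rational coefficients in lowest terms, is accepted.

Here q(v) = q(w) = -\frac{1025}{16}; the classical choice R = v + w = -\frac{2547}{212} e_{1} - \frac{1521}{212} e_{2} then realises v -> w under the sandwich.
Answer: -\frac{2547}{212} e_{1} - \frac{1521}{212} e_{2}


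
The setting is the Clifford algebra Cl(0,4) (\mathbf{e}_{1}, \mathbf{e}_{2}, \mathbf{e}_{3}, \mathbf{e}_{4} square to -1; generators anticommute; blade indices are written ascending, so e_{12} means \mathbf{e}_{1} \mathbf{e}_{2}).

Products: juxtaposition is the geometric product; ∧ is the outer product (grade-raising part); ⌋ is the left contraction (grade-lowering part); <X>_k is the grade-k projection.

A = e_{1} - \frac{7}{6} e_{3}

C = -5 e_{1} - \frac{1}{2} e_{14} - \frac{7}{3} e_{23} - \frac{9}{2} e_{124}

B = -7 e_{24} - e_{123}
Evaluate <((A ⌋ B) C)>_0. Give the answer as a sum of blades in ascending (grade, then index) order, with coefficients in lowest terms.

step 1: -\frac{7}{6} e_{12} + e_{23}
step 2: \frac{7}{3} + \frac{35}{6} e_{2} - \frac{21}{4} e_{4} - \frac{49}{18} e_{13} + \frac{7}{12} e_{24} - 5 e_{123} - \frac{9}{2} e_{134} - \frac{1}{2} e_{1234}
step 3: \frac{7}{3}
Answer: \frac{7}{3}


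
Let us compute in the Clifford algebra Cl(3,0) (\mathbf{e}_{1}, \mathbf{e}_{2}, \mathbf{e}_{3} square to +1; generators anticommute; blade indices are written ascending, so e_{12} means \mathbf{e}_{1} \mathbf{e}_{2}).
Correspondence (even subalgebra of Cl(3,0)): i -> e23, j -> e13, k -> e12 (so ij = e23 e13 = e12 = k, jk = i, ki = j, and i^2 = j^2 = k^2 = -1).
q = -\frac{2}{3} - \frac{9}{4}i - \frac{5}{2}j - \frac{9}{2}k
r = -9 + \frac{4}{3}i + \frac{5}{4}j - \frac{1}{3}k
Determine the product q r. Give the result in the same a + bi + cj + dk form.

In blades: q = -\frac{2}{3} - \frac{9}{2} e_{12} - \frac{5}{2} e_{13} - \frac{9}{4} e_{23}, r = -9 - \frac{1}{3} e_{12} + \frac{5}{4} e_{13} + \frac{4}{3} e_{23}.
Distribute q over r term by term (generator squares from the signature, products reordered to ascending indices): (-\frac{2}{3})*r = 6 + \frac{2}{9} e_{12} - \frac{5}{6} e_{13} - \frac{8}{9} e_{23}; (-\frac{9}{2} e_{12})*r = -\frac{3}{2} + \frac{81}{2} e_{12} - 6 e_{13} + \frac{45}{8} e_{23}; (-\frac{5}{2} e_{13})*r = \frac{25}{8} + \frac{10}{3} e_{12} + \frac{45}{2} e_{13} + \frac{5}{6} e_{23}; (-\frac{9}{4} e_{23})*r = 3 - \frac{45}{16} e_{12} - \frac{3}{4} e_{13} + \frac{81}{4} e_{23}.
Sum: \frac{85}{8} + \frac{5939}{144} e_{12} + \frac{179}{12} e_{13} + \frac{1859}{72} e_{23}; translating back through the correspondence:
Answer: \frac{85}{8} + \frac{1859}{72}i + \frac{179}{12}j + \frac{5939}{144}k


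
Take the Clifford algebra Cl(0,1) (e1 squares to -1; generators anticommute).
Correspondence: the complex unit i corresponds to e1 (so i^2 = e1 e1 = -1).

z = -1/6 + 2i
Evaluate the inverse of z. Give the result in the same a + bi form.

In blades: z = -1/6 + 2*e1.
With qbar = -1/6 - 2*e1 (scalar fixed, mapped units negated), z qbar = 145/36 (the sum of squared coefficients), so z^-1 = qbar / (145/36) = -6/145 - 72/145*e1; translating back:
Answer: -6/145 - 72/145*i


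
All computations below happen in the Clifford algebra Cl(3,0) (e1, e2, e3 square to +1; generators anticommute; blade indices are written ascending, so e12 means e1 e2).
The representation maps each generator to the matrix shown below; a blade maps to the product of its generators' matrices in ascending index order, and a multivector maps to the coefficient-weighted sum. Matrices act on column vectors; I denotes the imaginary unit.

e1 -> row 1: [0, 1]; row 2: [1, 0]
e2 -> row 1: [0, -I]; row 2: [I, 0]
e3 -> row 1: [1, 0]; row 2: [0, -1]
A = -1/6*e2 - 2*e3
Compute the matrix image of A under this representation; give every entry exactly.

M = (-1/6)*rho(e2) + (-2)*rho(e3), summed entrywise:
Answer: row 1: [-2, I/6]; row 2: [-I/6, 2]


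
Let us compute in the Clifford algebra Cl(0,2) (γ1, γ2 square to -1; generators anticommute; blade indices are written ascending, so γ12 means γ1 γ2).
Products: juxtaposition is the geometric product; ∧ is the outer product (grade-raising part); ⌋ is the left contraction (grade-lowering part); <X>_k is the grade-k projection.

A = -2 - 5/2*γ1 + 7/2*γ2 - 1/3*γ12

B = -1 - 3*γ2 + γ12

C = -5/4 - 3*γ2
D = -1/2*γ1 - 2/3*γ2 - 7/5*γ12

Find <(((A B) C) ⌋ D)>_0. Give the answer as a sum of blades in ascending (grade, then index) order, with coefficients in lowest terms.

step 1: 77/6 + 5*γ1 + 5*γ2 + 35/6*γ12
step 2: -25/24 + 45/4*γ1 - 179/4*γ2 - 535/24*γ12
step 3: -665/12 + 15161/240*γ1 + 148/9*γ2 + 35/24*γ12
step 4: -665/12
Answer: -665/12


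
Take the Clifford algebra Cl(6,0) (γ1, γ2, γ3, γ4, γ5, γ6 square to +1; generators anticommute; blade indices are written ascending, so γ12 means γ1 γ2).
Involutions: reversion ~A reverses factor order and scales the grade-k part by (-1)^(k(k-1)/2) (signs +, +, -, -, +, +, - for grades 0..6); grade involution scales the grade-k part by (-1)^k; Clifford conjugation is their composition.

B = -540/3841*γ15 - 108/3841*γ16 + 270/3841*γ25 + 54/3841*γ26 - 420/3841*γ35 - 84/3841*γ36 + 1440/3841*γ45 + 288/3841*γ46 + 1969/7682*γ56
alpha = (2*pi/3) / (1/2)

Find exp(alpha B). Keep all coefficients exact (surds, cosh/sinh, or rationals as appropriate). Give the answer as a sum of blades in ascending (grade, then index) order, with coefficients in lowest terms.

B^2 term by term: the squares give (-540/3841)^2*(γ15)^2 + (-108/3841)^2*(γ16)^2 + (270/3841)^2*(γ25)^2 + (54/3841)^2*(γ26)^2 + (-420/3841)^2*(γ35)^2 + (-84/3841)^2*(γ36)^2 + (1440/3841)^2*(γ45)^2 + (288/3841)^2*(γ46)^2 + (1969/7682)^2*(γ56)^2 = 291600/14753281*(-1) + 11664/14753281*(-1) + 72900/14753281*(-1) + 2916/14753281*(-1) + 176400/14753281*(-1) + 7056/14753281*(-1) + 2073600/14753281*(-1) + 82944/14753281*(-1) + 3876961/59013124*(-1) = -1/4 (each basis 2-blade squares to minus the product of its generators' squares); cross terms between blades sharing an index anticommute and cancel; the commuting (index-disjoint) pairs give grade-4 terms 2*c*c'*(blade product), which cancel blade by blade — γ1256: 58320/14753281 - 58320/14753281 = 0; γ1356: -90720/14753281 + 90720/14753281 = 0; γ1456: 311040/14753281 - 311040/14753281 = 0; γ2356: 45360/14753281 - 45360/14753281 = 0; γ2456: -155520/14753281 + 155520/14753281 = 0; γ3456: 241920/14753281 - 241920/14753281 = 0 — confirming B is simple. So B^2 = -1/4.
B^2 = -1/4 — circular case — the even/odd split gives cos and sin: l = 1/2, alpha*l = 2*pi/3, so exp(alpha B) = cos(2*pi/3) + (sin(2*pi/3)/(1/2))*B = -1/2 + (sqrt(3))*B.
Answer: -1/2 - 540*sqrt(3)/3841*γ15 - 108*sqrt(3)/3841*γ16 + 270*sqrt(3)/3841*γ25 + 54*sqrt(3)/3841*γ26 - 420*sqrt(3)/3841*γ35 - 84*sqrt(3)/3841*γ36 + 1440*sqrt(3)/3841*γ45 + 288*sqrt(3)/3841*γ46 + 1969*sqrt(3)/7682*γ56


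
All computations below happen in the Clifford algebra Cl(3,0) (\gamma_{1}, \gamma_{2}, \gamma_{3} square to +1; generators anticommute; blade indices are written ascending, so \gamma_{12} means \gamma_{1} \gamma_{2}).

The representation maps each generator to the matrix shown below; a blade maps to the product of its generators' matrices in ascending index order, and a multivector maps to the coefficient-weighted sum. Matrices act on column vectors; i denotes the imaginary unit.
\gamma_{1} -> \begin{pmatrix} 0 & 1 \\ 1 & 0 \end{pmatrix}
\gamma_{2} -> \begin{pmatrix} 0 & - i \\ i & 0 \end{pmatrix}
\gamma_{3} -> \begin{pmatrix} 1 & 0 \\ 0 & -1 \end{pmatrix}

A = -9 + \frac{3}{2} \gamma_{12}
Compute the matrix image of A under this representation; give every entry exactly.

Bivector images (products of the table entries): rho(\gamma_{12}) = rho(\gamma_{1})rho(\gamma_{2}) = \begin{pmatrix} i & 0 \\ 0 & - i \end{pmatrix}.
M = (-9)*1 + (\frac{3}{2})*rho(\gamma_{12}), summed entrywise (1 is the identity matrix):
Answer: \begin{pmatrix} -9 + \frac{3 i}{2} & 0 \\ 0 & -9 - \frac{3 i}{2} \end{pmatrix}


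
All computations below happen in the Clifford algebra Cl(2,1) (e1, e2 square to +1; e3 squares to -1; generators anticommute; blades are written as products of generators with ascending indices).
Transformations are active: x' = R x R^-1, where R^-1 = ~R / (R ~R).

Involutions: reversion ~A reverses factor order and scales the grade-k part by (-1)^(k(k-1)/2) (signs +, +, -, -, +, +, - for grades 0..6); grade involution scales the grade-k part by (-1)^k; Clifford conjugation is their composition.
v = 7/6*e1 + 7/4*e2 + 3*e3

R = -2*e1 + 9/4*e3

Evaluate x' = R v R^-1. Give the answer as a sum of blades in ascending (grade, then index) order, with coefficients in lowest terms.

~R = -2*e1 + 9/4*e3, and R ~R = -17/16, so R^-1 = ~R / (-17/16).
R v = -109/12 - 7/2*e1 e2 - 69/8*e1 e3 - 63/16*e2 e3
Answer: -3607/102*e1 - 7/4*e2 + 603/17*e3


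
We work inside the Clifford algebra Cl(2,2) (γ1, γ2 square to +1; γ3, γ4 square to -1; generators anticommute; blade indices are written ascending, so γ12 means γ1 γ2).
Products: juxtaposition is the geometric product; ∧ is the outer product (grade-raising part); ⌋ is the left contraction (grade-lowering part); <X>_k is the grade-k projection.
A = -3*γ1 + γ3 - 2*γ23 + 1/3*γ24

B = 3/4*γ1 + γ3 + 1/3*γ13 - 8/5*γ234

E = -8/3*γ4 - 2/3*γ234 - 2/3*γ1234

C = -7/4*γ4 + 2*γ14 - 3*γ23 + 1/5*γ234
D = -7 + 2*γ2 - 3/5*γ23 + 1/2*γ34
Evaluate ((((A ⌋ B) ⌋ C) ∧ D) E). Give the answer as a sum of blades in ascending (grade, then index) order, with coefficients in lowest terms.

step 1: -13/4 + 1/3*γ1 - 7/15*γ3 + 16/5*γ4 - 8/5*γ24
step 2: 28/5 + 32/5*γ1 + 7/5*γ2 + 8/25*γ3 + 305/48*γ4 - 13/2*γ14 + 911/100*γ23 - 7/75*γ24 - 13/20*γ234
step 3: -196/5 - 224/5*γ1 + 7/5*γ2 - 56/25*γ3 - 2135/48*γ4 + 64/5*γ12 + 91/2*γ14 - 6777/100*γ23 - 2411/200*γ24 + 14/5*γ34 - 96/25*γ123 + 13*γ124 + 16/5*γ134 + 23/16*γ234 + 39/10*γ1234
step 4: -43291/360 + 4919/40*γ1 - 2111/75*γ2 + 2429/300*γ3 + 22841/150*γ4 + 116/3*γ12 + 2749/300*γ13 + 25081/150*γ14 - 4043/72*γ23 - 56/25*γ24 + 1018/75*γ34 + 25339/360*γ123 - 2672/75*γ124 - 38/5*γ134 + 5918/25*γ234 + 1656/25*γ1234
Answer: -43291/360 + 4919/40*γ1 - 2111/75*γ2 + 2429/300*γ3 + 22841/150*γ4 + 116/3*γ12 + 2749/300*γ13 + 25081/150*γ14 - 4043/72*γ23 - 56/25*γ24 + 1018/75*γ34 + 25339/360*γ123 - 2672/75*γ124 - 38/5*γ134 + 5918/25*γ234 + 1656/25*γ1234


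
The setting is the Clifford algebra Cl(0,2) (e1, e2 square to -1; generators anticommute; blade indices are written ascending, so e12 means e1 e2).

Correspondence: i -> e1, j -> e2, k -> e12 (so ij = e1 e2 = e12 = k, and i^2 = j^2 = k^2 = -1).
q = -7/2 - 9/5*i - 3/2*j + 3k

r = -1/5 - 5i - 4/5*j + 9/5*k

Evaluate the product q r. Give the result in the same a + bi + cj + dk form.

In blades: q = -7/2 - 9/5*e1 - 3/2*e2 + 3*e12, r = -1/5 - 5*e1 - 4/5*e2 + 9/5*e12.
Distribute q over r term by term (generator squares from the signature, products reordered to ascending indices): (-7/2)*r = 7/10 + 35/2*e1 + 14/5*e2 - 63/10*e12; (-9/5*e1)*r = -9 + 9/25*e1 + 81/25*e2 + 36/25*e12; (-3/2*e2)*r = -6/5 - 27/10*e1 + 3/10*e2 - 15/2*e12; (3*e12)*r = -27/5 + 12/5*e1 - 15*e2 - 3/5*e12.
Sum: -149/10 + 439/25*e1 - 433/50*e2 - 324/25*e12; translating back through the correspondence:
Answer: -149/10 + 439/25*i - 433/50*j - 324/25*k


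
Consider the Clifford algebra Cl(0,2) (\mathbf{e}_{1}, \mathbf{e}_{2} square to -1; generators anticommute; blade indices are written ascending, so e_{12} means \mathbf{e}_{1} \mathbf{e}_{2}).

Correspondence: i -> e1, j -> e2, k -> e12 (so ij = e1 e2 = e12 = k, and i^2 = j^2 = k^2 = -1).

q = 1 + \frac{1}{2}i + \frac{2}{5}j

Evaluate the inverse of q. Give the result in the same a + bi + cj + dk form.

In blades: q = 1 + \frac{1}{2} e_{1} + \frac{2}{5} e_{2}.
With qbar = 1 - \frac{1}{2} e_{1} - \frac{2}{5} e_{2} (scalar fixed, mapped units negated), q qbar = \frac{141}{100} (the sum of squared coefficients), so q^-1 = qbar / (\frac{141}{100}) = \frac{100}{141} - \frac{50}{141} e_{1} - \frac{40}{141} e_{2}; translating back:
Answer: \frac{100}{141} - \frac{50}{141}i - \frac{40}{141}j


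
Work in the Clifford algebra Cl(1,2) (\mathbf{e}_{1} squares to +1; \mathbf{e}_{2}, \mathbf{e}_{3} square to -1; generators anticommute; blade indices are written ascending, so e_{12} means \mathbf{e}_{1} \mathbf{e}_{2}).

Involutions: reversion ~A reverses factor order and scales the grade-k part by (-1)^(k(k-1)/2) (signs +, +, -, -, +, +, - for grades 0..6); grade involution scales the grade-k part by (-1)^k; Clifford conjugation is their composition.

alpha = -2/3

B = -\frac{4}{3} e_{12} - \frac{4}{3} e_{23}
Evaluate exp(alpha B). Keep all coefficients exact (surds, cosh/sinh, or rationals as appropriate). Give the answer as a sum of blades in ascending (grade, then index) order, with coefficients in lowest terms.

B^2 term by term: the squares give (-\frac{4}{3})^2*(e_{12})^2 + (-\frac{4}{3})^2*(e_{23})^2 = \frac{16}{9}*(+1) + \frac{16}{9}*(-1) = 0 (each basis 2-blade squares to minus the product of its generators' squares); cross terms between blades sharing an index anticommute and cancel. So B^2 = 0.
B^2 = 0, hence only two terms survive: exp(alpha B) = 1 + alpha B (parabolic case).
Answer: 1 + \frac{8}{9} e_{12} + \frac{8}{9} e_{23}


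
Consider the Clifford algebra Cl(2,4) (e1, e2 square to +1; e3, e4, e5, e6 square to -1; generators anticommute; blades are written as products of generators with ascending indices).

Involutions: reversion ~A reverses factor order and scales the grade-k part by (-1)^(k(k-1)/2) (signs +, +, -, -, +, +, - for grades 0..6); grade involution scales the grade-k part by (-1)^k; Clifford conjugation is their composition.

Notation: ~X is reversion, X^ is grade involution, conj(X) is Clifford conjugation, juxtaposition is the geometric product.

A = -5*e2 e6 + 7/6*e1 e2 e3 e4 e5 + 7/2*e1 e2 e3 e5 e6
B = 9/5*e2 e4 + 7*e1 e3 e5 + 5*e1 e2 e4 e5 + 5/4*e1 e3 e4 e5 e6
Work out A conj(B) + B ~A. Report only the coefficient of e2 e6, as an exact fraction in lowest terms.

first term: 35/6*e3 + 91/24*e2 e4 - 623/24*e2 e6 + 9*e4 e6 + 21/10*e1 e3 e5 - 35/2*e3 e4 e6 + 25*e1 e4 e5 e6 + 25/4*e1 e2 e3 e4 e5 - 35*e1 e2 e3 e5 e6 + 63/10*e1 e3 e4 e5 e6
second term: 35/6*e3 + 91/24*e2 e4 - 623/24*e2 e6 - 9*e4 e6 - 21/10*e1 e3 e5 + 35/2*e3 e4 e6 + 25*e1 e4 e5 e6 - 25/4*e1 e2 e3 e4 e5 + 35*e1 e2 e3 e5 e6 + 63/10*e1 e3 e4 e5 e6
Answer: -623/12


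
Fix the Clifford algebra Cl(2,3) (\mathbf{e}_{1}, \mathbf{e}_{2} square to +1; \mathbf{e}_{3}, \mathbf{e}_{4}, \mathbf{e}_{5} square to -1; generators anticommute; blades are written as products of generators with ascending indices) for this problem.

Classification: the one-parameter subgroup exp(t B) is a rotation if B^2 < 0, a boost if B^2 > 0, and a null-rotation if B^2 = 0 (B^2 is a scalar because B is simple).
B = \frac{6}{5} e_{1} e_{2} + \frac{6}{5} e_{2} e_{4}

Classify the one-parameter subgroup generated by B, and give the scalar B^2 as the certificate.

B^2 term by term: the squares give (\frac{6}{5})^2*(e_{1} e_{2})^2 + (\frac{6}{5})^2*(e_{2} e_{4})^2 = \frac{36}{25}*(-1) + \frac{36}{25}*(+1) = 0 (each basis 2-blade squares to minus the product of its generators' squares); cross terms between blades sharing an index anticommute and cancel. So B^2 = 0.
Answer: null-rotation, certificate B^2 = 0. Check the certificate: B^2 = 0, and that sign is decisive whatever form B takes.


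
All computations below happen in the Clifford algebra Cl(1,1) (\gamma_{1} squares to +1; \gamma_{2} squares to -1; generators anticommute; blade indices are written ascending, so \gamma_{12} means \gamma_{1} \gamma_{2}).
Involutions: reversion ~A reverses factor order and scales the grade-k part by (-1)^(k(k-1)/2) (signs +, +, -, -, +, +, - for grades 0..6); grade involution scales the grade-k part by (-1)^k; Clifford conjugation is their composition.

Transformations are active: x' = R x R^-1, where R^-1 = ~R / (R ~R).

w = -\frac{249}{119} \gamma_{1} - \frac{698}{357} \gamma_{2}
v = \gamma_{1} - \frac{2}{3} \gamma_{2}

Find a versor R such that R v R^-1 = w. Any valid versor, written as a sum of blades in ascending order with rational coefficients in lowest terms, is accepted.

Construction: equal norms (both \frac{5}{9}) license R = v + w = -\frac{130}{119} \gamma_{1} - \frac{312}{119} \gamma_{2} — nothing changes along that direction, while (v - w)/2 changes sign, so v maps onto w.
Answer: -\frac{130}{119} \gamma_{1} - \frac{312}{119} \gamma_{2}


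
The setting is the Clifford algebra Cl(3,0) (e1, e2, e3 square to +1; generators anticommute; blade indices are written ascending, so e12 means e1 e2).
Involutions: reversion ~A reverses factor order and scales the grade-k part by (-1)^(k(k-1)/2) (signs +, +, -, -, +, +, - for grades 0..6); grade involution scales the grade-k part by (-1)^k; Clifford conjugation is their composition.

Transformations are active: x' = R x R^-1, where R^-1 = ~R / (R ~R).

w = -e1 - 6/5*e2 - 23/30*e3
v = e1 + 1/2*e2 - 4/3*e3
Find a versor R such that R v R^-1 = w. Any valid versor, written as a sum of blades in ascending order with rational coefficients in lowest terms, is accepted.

Why this works: both vectors square to 109/36, so q(v) = q(w) and R = v + w = -7/10*e2 - 21/10*e3 carries v to w — its own direction survives, the complement (v - w)/2 flips.
Answer: -7/10*e2 - 21/10*e3


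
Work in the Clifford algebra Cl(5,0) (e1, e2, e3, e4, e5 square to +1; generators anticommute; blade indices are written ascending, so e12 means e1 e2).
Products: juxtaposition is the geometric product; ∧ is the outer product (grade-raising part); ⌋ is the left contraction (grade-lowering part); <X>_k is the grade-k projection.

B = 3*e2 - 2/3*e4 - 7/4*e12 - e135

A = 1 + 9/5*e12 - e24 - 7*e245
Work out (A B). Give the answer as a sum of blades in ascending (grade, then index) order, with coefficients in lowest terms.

step 1: 63/20 + 27/5*e1 + 11/3*e2 + 7/3*e4 - 7/4*e12 - 7/4*e14 - 14/3*e25 - 21*e45 - 6/5*e124 - e135 - 49/4*e145 + 9/5*e235 - 7*e1234 - e12345
Answer: 63/20 + 27/5*e1 + 11/3*e2 + 7/3*e4 - 7/4*e12 - 7/4*e14 - 14/3*e25 - 21*e45 - 6/5*e124 - e135 - 49/4*e145 + 9/5*e235 - 7*e1234 - e12345


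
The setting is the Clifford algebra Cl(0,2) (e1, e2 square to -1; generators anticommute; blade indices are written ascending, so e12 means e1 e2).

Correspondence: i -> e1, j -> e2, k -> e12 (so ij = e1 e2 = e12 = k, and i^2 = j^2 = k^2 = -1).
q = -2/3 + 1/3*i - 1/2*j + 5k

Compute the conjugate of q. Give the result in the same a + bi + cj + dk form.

In blades: q = -2/3 + 1/3*e1 - 1/2*e2 + 5*e12.
Conjugation here is Clifford conjugation: the scalar is fixed and the grade-1 and grade-2 blades all flip sign, giving -2/3 - 1/3*e1 + 1/2*e2 - 5*e12; translating back:
Answer: -2/3 - 1/3*i + 1/2*j - 5k


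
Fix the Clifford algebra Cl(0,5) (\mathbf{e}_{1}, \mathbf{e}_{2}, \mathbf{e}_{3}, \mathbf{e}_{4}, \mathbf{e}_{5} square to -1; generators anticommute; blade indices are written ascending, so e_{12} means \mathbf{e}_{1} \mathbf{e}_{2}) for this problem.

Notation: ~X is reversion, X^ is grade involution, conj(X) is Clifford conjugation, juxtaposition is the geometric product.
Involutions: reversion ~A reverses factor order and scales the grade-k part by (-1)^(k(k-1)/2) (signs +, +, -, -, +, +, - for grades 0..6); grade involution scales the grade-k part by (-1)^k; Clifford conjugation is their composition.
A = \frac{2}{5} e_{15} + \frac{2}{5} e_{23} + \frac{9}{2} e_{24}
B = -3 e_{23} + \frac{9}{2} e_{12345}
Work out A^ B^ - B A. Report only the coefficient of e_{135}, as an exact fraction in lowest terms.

first term: \frac{6}{5} + \frac{27}{2} e_{34} - \frac{81}{4} e_{135} + \frac{9}{5} e_{145} - \frac{9}{5} e_{234} - \frac{6}{5} e_{1235}
second term: \frac{6}{5} - \frac{27}{2} e_{34} + \frac{81}{4} e_{135} - \frac{9}{5} e_{145} + \frac{9}{5} e_{234} - \frac{6}{5} e_{1235}
Answer: -\frac{81}{2}


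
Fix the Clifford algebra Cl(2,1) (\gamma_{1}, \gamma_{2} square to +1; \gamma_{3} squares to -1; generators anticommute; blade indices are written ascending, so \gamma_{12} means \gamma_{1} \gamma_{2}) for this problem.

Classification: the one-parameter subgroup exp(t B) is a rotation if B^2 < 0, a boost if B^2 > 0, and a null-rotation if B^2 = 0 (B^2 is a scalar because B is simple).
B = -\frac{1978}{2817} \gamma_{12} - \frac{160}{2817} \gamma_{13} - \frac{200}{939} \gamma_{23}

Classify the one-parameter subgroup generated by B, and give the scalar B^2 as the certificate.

B^2 term by term: the squares give (-\frac{1978}{2817})^2*(\gamma_{12})^2 + (-\frac{160}{2817})^2*(\gamma_{13})^2 + (-\frac{200}{939})^2*(\gamma_{23})^2 = \frac{3912484}{7935489}*(-1) + \frac{25600}{7935489}*(+1) + \frac{40000}{881721}*(+1) = -\frac{4}{9} (each basis 2-blade squares to minus the product of its generators' squares); cross terms between blades sharing an index anticommute and cancel. So B^2 = -\frac{4}{9}.
Answer: rotation, certificate B^2 = -\frac{4}{9}. The invariant at work: B^2 = -\frac{4}{9} is unchanged by conjugation, hence its sign classifies the subgroup whatever basis B is written in.


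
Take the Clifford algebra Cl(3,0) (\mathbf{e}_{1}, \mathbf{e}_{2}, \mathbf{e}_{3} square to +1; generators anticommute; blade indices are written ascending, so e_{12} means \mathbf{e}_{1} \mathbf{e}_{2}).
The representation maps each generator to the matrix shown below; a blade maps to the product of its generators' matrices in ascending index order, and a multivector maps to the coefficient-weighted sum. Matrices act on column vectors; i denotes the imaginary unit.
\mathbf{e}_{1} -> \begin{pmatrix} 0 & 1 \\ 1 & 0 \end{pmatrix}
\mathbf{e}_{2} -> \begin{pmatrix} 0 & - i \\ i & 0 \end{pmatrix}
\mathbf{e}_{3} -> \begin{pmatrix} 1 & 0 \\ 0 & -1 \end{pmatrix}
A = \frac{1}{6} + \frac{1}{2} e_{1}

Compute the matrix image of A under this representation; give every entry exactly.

M = (\frac{1}{6})*1 + (\frac{1}{2})*rho(e_{1}), summed entrywise (1 is the identity matrix):
Answer: \begin{pmatrix} \frac{1}{6} & \frac{1}{2} \\ \frac{1}{2} & \frac{1}{6} \end{pmatrix}


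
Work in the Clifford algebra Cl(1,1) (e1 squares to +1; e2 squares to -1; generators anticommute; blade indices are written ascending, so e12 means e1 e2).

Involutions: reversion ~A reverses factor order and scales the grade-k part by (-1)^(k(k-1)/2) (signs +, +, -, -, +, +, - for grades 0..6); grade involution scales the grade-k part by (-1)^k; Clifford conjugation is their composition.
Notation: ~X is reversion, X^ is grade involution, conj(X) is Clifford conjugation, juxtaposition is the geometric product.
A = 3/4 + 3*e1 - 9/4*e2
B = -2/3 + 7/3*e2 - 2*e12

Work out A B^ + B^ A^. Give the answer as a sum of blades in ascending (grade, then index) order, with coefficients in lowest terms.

first term: -23/4 + 5/2*e1 - 25/4*e2 - 17/2*e12
second term: 19/4 + 13/2*e1 - 37/4*e2 - 17/2*e12
Answer: -1 + 9*e1 - 31/2*e2 - 17*e12


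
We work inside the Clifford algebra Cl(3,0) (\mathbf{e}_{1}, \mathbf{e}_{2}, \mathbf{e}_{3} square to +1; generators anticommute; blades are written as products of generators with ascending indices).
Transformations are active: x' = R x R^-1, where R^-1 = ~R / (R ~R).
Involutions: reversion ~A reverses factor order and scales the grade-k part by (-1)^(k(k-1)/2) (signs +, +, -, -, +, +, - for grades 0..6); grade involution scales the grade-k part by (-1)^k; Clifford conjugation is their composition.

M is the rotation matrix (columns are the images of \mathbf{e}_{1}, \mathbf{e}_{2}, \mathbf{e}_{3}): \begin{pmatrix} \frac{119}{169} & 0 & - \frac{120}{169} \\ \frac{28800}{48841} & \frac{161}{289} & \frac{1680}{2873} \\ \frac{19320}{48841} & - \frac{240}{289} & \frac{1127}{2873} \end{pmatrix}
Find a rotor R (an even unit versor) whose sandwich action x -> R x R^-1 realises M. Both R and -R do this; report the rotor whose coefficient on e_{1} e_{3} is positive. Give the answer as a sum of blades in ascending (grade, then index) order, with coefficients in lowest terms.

Method: write R = a + b12*e_{1} e_{2} + b13*e_{1} e_{3} + b23*e_{2} e_{3} with a^2 + b12^2 + b13^2 + b23^2 = 1 (so R^-1 = ~R). Expanding the columns R e_j ~R gives tr M = 4a^2 - 1 and, from the antisymmetric part, M21 - M12 = -4a*b12, M13 - M31 = 4a*b13, M32 - M23 = -4a*b23.
Here tr M = \frac{80759}{48841}, so a^2 = (1 + tr M)/4 = \frac{32400}{48841} and a = ±\frac{180}{221}. Taking a = \frac{180}{221}: M21 - M12 = \frac{28800}{48841}, M13 - M31 = -\frac{54000}{48841}, M32 - M23 = -\frac{69120}{48841}, giving b12 = -\frac{40}{221}, b13 = -\frac{75}{221}, b23 = \frac{96}{221}, i.e. R = \frac{180}{221} - \frac{40}{221} e_{1} e_{2} - \frac{75}{221} e_{1} e_{3} + \frac{96}{221} e_{2} e_{3}.
Its e_{1} e_{3} coefficient is negative, so report the other preimage -R.
Answer: -\frac{180}{221} + \frac{40}{221} e_{1} e_{2} + \frac{75}{221} e_{1} e_{3} - \frac{96}{221} e_{2} e_{3}. Why the constraint matters: R and -R act identically through the sandwich — M has trace \frac{80759}{48841} either way — so only the sign condition on e_{1} e_{3} picks one of the two preimages.


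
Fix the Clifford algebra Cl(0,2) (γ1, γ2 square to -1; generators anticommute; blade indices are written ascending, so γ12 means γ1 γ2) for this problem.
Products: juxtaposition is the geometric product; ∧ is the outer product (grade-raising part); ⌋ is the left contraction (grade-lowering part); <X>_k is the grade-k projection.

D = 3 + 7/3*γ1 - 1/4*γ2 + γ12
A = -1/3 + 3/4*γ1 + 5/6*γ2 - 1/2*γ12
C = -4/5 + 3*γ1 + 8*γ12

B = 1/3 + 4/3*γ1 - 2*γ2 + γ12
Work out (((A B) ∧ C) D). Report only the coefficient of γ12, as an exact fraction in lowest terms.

step 1: 19/18 - 13/36*γ1 - 17/36*γ2 - 28/9*γ12
step 2: -38/45 + 311/90*γ1 + 17/45*γ2 + 247/20*γ12
step 3: -617/27 + 25621/2160*γ1 + 4807/180*γ2 + 37217/1080*γ12
Answer: 37217/1080


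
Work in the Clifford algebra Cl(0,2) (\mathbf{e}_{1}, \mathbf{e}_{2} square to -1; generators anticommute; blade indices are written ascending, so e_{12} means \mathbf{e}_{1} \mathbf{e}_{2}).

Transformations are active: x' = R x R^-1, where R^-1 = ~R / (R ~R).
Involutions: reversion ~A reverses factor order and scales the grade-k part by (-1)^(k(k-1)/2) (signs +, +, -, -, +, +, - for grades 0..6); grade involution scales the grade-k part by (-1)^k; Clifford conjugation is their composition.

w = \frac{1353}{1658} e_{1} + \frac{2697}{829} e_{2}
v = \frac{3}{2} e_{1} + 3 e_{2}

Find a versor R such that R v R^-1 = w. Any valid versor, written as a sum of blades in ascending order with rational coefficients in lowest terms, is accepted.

Take R = v + w = \frac{1920}{829} e_{1} + \frac{5184}{829} e_{2}. Because q(v) = q(w) = -\frac{45}{4}, conjugation by R sends v exactly to w.
Answer: \frac{1920}{829} e_{1} + \frac{5184}{829} e_{2}


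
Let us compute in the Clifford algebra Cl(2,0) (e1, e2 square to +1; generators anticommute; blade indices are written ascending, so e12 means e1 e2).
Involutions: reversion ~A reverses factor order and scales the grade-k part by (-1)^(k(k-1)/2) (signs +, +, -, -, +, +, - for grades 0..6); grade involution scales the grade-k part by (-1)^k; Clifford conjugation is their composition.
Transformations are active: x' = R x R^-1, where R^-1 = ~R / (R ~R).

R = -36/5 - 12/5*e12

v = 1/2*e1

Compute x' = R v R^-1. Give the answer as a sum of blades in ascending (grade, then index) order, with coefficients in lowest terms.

~R = -36/5 + 12/5*e12, and R ~R = 288/5, so R^-1 = ~R / (288/5).
R v = -18/5*e1 + 6/5*e2
Answer: 2/5*e1 - 3/10*e2


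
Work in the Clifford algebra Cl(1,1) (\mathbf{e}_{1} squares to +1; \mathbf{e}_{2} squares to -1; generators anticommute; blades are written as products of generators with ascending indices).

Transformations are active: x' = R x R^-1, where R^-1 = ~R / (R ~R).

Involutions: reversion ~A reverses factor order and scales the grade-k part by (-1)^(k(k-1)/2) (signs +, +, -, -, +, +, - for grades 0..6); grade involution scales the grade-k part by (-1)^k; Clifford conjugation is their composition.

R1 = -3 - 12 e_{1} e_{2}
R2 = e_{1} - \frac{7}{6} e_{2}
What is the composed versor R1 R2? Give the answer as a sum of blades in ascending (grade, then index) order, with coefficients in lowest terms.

Distribute over the terms of R1 (each basis-blade product reordered to ascending indices, repeated generators contracted through their squares):
(-3) R2 = -3 e_{1} + \frac{7}{2} e_{2}
(-12 e_{1} e_{2}) R2 = -14 e_{1} + 12 e_{2}
Summing the partial products and collecting blades:
Answer: -17 e_{1} + \frac{31}{2} e_{2}


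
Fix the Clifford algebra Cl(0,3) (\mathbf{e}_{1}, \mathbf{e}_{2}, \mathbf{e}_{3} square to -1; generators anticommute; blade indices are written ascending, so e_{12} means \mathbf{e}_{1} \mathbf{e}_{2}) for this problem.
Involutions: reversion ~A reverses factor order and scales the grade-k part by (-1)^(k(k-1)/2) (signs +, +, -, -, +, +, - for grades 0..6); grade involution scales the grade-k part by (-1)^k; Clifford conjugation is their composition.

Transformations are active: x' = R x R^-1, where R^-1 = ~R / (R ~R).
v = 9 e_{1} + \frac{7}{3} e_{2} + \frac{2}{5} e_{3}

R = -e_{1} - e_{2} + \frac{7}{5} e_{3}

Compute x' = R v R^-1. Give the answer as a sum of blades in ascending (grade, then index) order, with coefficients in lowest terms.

~R = -e_{1} - e_{2} + \frac{7}{5} e_{3}, and R ~R = -\frac{99}{25}, so R^-1 = ~R / (-\frac{99}{25}).
R v = \frac{808}{75} + \frac{20}{3} e_{12} - 13 e_{13} - \frac{11}{3} e_{23}
Answer: -\frac{1057}{297} e_{1} + \frac{923}{297} e_{2} - \frac{11906}{1485} e_{3}


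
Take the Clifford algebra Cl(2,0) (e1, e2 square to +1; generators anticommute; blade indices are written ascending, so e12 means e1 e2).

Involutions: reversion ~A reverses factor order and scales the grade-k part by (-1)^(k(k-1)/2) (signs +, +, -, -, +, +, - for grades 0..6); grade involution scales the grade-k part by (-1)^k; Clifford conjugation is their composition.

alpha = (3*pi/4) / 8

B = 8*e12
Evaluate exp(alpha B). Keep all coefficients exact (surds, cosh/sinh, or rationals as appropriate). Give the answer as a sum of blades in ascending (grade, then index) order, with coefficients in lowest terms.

B^2 = (8)^2*(e12)^2 = 64*(-1) = -64 (a basis 2-blade squares to minus the product of its generators' squares).
B^2 = -64 — circular case — the even/odd split gives cos and sin: l = 8, alpha*l = 3*pi/4, so exp(alpha B) = cos(3*pi/4) + (sin(3*pi/4)/8)*B = -sqrt(2)/2 + (sqrt(2)/16)*B.
Answer: -sqrt(2)/2 + sqrt(2)/2*e12


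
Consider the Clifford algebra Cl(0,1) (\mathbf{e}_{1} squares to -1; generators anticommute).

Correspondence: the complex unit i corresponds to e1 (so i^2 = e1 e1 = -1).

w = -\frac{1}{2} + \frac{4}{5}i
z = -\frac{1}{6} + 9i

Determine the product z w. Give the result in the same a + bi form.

In blades: z = -\frac{1}{6} + 9 e_{1}, w = -\frac{1}{2} + \frac{4}{5} e_{1}.
Distribute z over w term by term (generator squares from the signature, products reordered to ascending indices): (-\frac{1}{6})*w = \frac{1}{12} - \frac{2}{15} e_{1}; (9 e_{1})*w = -\frac{36}{5} - \frac{9}{2} e_{1}.
Sum: -\frac{427}{60} - \frac{139}{30} e_{1}; translating back through the correspondence:
Answer: -\frac{427}{60} - \frac{139}{30}i


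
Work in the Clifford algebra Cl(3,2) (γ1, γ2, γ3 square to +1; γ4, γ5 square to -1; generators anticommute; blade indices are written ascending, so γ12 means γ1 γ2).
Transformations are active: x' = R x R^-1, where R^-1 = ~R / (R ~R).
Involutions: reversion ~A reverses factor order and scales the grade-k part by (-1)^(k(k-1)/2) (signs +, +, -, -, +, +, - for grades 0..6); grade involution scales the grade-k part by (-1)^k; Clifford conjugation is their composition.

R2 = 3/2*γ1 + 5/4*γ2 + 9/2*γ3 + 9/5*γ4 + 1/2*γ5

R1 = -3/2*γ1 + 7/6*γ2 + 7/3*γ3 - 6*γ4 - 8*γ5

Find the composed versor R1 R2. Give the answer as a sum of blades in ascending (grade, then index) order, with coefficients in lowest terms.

Distribute over the terms of R1 (each basis-blade product reordered to ascending indices, repeated generators contracted through their squares):
(-3/2*γ1) R2 = -9/4 - 15/8*γ12 - 27/4*γ13 - 27/10*γ14 - 3/4*γ15
(7/6*γ2) R2 = 35/24 - 7/4*γ12 + 21/4*γ23 + 21/10*γ24 + 7/12*γ25
(7/3*γ3) R2 = 21/2 - 7/2*γ13 - 35/12*γ23 + 21/5*γ34 + 7/6*γ35
(-6*γ4) R2 = 54/5 + 9*γ14 + 15/2*γ24 + 27*γ34 - 3*γ45
(-8*γ5) R2 = 4 + 12*γ15 + 10*γ25 + 36*γ35 + 72/5*γ45
Summing the partial products and collecting blades:
Answer: 2941/120 - 29/8*γ12 - 41/4*γ13 + 63/10*γ14 + 45/4*γ15 + 7/3*γ23 + 48/5*γ24 + 127/12*γ25 + 156/5*γ34 + 223/6*γ35 + 57/5*γ45


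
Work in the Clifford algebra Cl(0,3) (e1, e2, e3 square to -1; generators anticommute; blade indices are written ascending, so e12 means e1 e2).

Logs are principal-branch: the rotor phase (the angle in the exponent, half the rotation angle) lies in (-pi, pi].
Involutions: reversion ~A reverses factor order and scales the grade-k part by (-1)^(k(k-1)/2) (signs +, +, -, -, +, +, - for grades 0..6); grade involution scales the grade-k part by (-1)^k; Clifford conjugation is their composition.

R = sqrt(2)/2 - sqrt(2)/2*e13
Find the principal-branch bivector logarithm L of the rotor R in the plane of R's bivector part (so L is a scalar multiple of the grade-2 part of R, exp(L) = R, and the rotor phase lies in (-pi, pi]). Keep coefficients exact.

The scalar part of R is sqrt(2)/2, so the principal-branch rotor phase is pinned; divide the bivector part by its sine to get the unit plane — L is the phase times that plane.
Concretely: cos(phase) = sqrt(2)/2 gives phase = ±pi/4, and since phase/sin(phase) is even the sign is immaterial: L = (phase/sin(phase)) * <R>_2 = (sqrt(2)*pi/4) * <R>_2.
Answer: -pi/4*e13


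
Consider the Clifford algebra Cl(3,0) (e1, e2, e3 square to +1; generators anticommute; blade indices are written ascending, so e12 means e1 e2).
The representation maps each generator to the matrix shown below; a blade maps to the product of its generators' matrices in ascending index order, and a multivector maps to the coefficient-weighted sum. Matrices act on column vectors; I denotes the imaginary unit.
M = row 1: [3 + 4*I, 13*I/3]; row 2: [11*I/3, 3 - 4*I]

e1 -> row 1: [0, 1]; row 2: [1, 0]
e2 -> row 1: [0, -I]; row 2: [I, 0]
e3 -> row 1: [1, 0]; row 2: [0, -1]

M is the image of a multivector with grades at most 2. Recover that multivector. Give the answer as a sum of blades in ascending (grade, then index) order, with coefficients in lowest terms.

Method: 1, rho(e1), rho(e2), rho(e3) form a trace-orthogonal basis of the 2x2 complex matrices (tr(X Y) = 2 if X = Y, else 0), so M = m0*1 + m1*rho(e1) + m2*rho(e2) + m3*rho(e3) with m0 = tr(M)/2 = 3, m1 = tr(M rho(e1))/2 = 4*I, m2 = tr(M rho(e2))/2 = -1/3, m3 = tr(M rho(e3))/2 = 4*I.
Multiplying table entries, the bivector images are rho(e12) = I*rho(e3), rho(e13) = -I*rho(e2), rho(e23) = I*rho(e1); with real blade coefficients the real parts of m0..m3 are the coefficients of 1, e1, e2, e3 and the imaginary parts give the bivectors (e23: Im m1, e13: -Im m2, e12: Im m3).
Answer: 3 - 1/3*e2 + 4*e12 + 4*e23


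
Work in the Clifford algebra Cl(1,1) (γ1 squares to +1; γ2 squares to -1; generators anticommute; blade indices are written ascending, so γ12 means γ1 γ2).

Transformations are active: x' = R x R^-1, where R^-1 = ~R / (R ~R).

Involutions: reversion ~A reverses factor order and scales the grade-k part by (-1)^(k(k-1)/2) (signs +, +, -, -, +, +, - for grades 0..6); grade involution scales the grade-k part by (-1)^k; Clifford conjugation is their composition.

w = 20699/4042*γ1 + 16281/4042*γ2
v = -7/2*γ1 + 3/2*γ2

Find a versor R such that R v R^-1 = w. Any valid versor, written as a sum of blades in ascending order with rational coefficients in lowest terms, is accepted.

R = v + w = 3276/2021*γ1 + 11172/2021*γ2 works: the equal norms (10) guarantee its sandwich swaps v into w.
Answer: 3276/2021*γ1 + 11172/2021*γ2


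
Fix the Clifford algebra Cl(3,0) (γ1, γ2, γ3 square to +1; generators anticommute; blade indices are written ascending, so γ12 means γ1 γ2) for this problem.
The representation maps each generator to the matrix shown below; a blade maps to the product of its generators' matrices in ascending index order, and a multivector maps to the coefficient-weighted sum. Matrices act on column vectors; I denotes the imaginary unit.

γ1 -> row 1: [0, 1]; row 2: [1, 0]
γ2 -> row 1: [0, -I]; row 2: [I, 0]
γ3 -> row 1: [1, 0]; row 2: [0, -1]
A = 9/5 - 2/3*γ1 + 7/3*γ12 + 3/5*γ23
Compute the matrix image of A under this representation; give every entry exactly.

Bivector images (products of the table entries): rho(γ12) = rho(γ1)rho(γ2) = row 1: [I, 0]; row 2: [0, -I]; rho(γ23) = rho(γ2)rho(γ3) = row 1: [0, I]; row 2: [I, 0].
M = (9/5)*1 + (-2/3)*rho(γ1) + (7/3)*rho(γ12) + (3/5)*rho(γ23), summed entrywise (1 is the identity matrix):
Answer: row 1: [9/5 + 7*I/3, -2/3 + 3*I/5]; row 2: [-2/3 + 3*I/5, 9/5 - 7*I/3]


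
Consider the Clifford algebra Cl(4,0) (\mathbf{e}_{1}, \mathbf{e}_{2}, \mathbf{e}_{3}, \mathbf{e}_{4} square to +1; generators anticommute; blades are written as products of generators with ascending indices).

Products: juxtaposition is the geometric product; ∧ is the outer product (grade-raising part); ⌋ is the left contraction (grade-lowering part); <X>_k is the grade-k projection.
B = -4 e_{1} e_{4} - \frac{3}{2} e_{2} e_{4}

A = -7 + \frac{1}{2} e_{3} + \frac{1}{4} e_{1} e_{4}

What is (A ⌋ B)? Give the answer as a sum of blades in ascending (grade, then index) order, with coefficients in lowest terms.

step 1: 1 + 28 e_{1} e_{4} + \frac{21}{2} e_{2} e_{4}
Answer: 1 + 28 e_{1} e_{4} + \frac{21}{2} e_{2} e_{4}


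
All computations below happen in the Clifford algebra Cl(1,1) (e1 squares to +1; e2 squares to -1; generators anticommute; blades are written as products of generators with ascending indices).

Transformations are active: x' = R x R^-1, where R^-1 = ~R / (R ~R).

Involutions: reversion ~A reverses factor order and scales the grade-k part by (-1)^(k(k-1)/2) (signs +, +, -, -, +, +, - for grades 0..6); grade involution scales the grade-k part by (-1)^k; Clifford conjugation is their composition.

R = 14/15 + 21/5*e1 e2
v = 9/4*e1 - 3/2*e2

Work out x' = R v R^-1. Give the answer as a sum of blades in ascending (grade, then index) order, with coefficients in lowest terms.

~R = 14/15 - 21/5*e1 e2, and R ~R = -3773/225, so R^-1 = ~R / (-3773/225).
R v = 42/5*e1 - 217/20*e2
Answer: -981/308*e1 + 417/154*e2
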